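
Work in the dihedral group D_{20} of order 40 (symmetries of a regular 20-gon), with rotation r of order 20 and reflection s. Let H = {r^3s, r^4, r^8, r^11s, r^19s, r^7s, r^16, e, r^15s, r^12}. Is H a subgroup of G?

Yes

|H| = 10 divides |G| = 40, consistent with Lagrange.
H contains the identity, every element's inverse is in H, and H is closed under ·: it is a subgroup.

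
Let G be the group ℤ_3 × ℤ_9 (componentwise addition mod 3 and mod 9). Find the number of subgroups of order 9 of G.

|G| = 27 and 9 | 27, so subgroups of order 9 are possible by Lagrange.
The subgroups of order 9 are: {(0,0), (0,1), (0,2), (0,3), (0,4), (0,5), (0,6), (0,7), (0,8)}; {(0,0), (0,3), (0,6), (1,0), (1,3), (1,6), (2,0), (2,3), (2,6)}; {(0,0), (0,3), (0,6), (1,1), (1,4), (1,7), (2,2), (2,5), (2,8)}; {(0,0), (0,3), (0,6), (1,2), (1,5), (1,8), (2,1), (2,4), (2,7)}.
So G has 4 subgroups of order 9.

4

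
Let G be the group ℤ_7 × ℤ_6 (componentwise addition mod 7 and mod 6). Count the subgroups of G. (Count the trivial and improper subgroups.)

|G| = 42, so by Lagrange every subgroup order divides 42. Divisors: 1, 2, 3, 6, 7, 14, 21, 42.
Subgroups by order — order 1: 1; order 2: 1; order 3: 1; order 6: 1; order 7: 1; order 14: 1; order 21: 1; order 42: 1.
Total: 1 + 1 + 1 + 1 + 1 + 1 + 1 + 1 = 8.

8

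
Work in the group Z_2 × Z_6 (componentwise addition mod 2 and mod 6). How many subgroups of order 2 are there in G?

3

|G| = 12 and 2 | 12, so subgroups of order 2 are possible by Lagrange.
The subgroups of order 2 are: {(0,0), (0,3)}; {(0,0), (1,0)}; {(0,0), (1,3)}.
So G has 3 subgroups of order 2.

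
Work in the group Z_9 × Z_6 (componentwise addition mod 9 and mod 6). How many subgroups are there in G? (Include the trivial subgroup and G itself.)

20

|G| = 54, so by Lagrange every subgroup order divides 54. Divisors: 1, 2, 3, 6, 9, 18, 27, 54.
Subgroups by order — order 1: 1; order 2: 1; order 3: 4; order 6: 4; order 9: 4; order 18: 4; order 27: 1; order 54: 1.
Total: 1 + 1 + 4 + 4 + 4 + 4 + 1 + 1 = 20.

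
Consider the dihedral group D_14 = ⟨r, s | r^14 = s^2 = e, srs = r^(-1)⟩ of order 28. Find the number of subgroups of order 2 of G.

15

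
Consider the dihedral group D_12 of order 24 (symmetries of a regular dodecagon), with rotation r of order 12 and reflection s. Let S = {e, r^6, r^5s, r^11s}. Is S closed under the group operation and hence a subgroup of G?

|S| = 4 divides |G| = 24, consistent with Lagrange.
S contains the identity, every element's inverse is in S, and S is closed under ·: it is a subgroup.

Yes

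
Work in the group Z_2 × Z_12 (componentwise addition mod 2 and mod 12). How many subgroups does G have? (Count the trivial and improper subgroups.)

16

|G| = 24, so by Lagrange every subgroup order divides 24. Divisors: 1, 2, 3, 4, 6, 8, 12, 24.
Subgroups by order — order 1: 1; order 2: 3; order 3: 1; order 4: 3; order 6: 3; order 8: 1; order 12: 3; order 24: 1.
Total: 1 + 3 + 1 + 3 + 3 + 1 + 3 + 1 = 16.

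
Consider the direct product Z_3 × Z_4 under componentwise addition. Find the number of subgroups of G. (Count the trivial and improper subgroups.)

|G| = 12, so by Lagrange every subgroup order divides 12. Divisors: 1, 2, 3, 4, 6, 12.
Subgroups by order — order 1: 1; order 2: 1; order 3: 1; order 4: 1; order 6: 1; order 12: 1.
Total: 1 + 1 + 1 + 1 + 1 + 1 = 6.

6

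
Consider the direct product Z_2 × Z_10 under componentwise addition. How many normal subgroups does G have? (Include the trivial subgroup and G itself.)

G is abelian, so every subgroup is normal.
G has 10 subgroups in total, hence 10 normal subgroups.

10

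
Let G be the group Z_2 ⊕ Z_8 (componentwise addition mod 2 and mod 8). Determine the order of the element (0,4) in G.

2

The order of (0,4) in Z_2 × Z_8 is lcm(ord(0) in Z_2, ord(4) in Z_8).
ord(0) = 1 and ord(4) = 2, so |⟨(0,4)⟩| = lcm(1, 2) = 2.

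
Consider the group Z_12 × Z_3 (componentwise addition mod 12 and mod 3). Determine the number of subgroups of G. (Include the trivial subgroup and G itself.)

|G| = 36, so by Lagrange every subgroup order divides 36. Divisors: 1, 2, 3, 4, 6, 9, 12, 18, 36.
Subgroups by order — order 1: 1; order 2: 1; order 3: 4; order 4: 1; order 6: 4; order 9: 1; order 12: 4; order 18: 1; order 36: 1.
Total: 1 + 1 + 4 + 1 + 4 + 1 + 4 + 1 + 1 = 18.

18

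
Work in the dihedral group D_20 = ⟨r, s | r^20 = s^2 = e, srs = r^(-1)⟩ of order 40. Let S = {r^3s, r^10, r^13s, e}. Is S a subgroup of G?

|S| = 4 divides |G| = 40, consistent with Lagrange.
S contains the identity, every element's inverse is in S, and S is closed under ·: it is a subgroup.

Yes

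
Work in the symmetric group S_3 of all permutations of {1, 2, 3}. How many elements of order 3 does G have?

The elements of order 3 are: (1 2 3), (1 3 2).
That's 2.

2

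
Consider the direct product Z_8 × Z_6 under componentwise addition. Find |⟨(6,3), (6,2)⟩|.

|⟨(6,3)⟩| = 4 and |⟨(6,2)⟩| = 12, so |H| is a multiple of lcm(4, 12) = 12 and divides |G| = 48.
Closing under the operation: H = {(0,0), (0,1), (0,2), (0,3), (0,4), (0,5), (2,0), (2,1), (2,2), (2,3), (2,4), (2,5), (4,0), (4,1), (4,2), (4,3), (4,4), (4,5), (6,0), (6,1), (6,2), (6,3), (6,4), (6,5)}, so |H| = 24.

24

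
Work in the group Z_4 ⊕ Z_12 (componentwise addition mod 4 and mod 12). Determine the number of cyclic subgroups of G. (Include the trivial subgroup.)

A cyclic subgroup of order d is generated by each of its φ(d) elements of order d, so the cyclic subgroups of order d number (#elements of order d)/φ(d).
Cyclic subgroups by order — order 1: 1; order 2: 3; order 3: 1; order 4: 6; order 6: 3; order 12: 6.
Total: 20.

20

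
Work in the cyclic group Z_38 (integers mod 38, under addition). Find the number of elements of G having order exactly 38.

In a cyclic group of order 38, the number of elements of order d (for d | 38) is φ(d).
φ(38) = 18.

18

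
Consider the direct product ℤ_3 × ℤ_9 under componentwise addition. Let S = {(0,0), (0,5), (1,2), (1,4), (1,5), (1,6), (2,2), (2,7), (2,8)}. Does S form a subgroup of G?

No

(1,5) ∈ S but its inverse (2,4) ∉ S, so S is not a subgroup.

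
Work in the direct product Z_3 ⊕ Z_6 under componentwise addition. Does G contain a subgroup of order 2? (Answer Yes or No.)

Yes

2 | 18. A subgroup of order 2 is {(0,0), (0,3)}.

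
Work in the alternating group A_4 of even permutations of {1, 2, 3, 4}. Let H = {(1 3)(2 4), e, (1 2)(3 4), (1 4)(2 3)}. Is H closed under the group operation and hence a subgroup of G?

|H| = 4 divides |G| = 12, consistent with Lagrange.
H contains the identity, every element's inverse is in H, and H is closed under ∘: it is a subgroup.

Yes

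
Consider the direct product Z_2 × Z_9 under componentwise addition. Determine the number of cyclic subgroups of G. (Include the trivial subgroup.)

A cyclic subgroup of order d is generated by each of its φ(d) elements of order d, so the cyclic subgroups of order d number (#elements of order d)/φ(d).
Cyclic subgroups by order — order 1: 1; order 2: 1; order 3: 1; order 6: 1; order 9: 1; order 18: 1.
Total: 6.

6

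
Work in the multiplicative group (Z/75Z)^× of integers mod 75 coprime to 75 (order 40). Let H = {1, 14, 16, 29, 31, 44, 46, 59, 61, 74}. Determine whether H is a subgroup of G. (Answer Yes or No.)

Yes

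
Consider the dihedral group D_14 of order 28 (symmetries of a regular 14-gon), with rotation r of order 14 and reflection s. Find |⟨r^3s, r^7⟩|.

4

|⟨r^3s⟩| = 2 and |⟨r^7⟩| = 2, so |H| is a multiple of lcm(2, 2) = 2 and divides |G| = 28.
Closing under the operation: H = {e, r^7, r^3s, r^10s}, so |H| = 4.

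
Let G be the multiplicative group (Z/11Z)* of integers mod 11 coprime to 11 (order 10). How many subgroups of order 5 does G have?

|G| = 10 and 5 | 10, so subgroups of order 5 are possible by Lagrange.
The subgroups of order 5 are: {1, 3, 4, 5, 9}.
So G has 1 subgroup of order 5.

1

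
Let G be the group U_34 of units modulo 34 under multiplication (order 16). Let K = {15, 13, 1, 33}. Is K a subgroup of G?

13 ∈ K but its inverse 21 ∉ K, so K is not a subgroup.

No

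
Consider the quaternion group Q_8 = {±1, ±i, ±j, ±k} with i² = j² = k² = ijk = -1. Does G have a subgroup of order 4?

Yes

4 | 8. A subgroup of order 4 is {1, -1, i, -i}.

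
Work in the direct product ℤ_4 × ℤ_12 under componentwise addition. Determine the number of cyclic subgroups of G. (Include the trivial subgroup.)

20

Group the elements of G by the cyclic subgroup they generate; each cyclic subgroup of order d accounts for φ(d) elements.
Cyclic subgroups by order — order 1: 1; order 2: 3; order 3: 1; order 4: 6; order 6: 3; order 12: 6.
Total: 20.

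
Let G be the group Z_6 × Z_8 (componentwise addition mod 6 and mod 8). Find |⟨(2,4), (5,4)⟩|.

|⟨(2,4)⟩| = 6 and |⟨(5,4)⟩| = 6, so |H| is a multiple of lcm(6, 6) = 6 and divides |G| = 48.
Closing under the operation: H = {(0,0), (0,4), (1,0), (1,4), (2,0), (2,4), (3,0), (3,4), (4,0), (4,4), (5,0), (5,4)}, so |H| = 12.

12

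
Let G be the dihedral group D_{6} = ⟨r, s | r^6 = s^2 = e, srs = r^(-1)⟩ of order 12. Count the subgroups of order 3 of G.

|G| = 12 and 3 | 12, so subgroups of order 3 are possible by Lagrange.
The subgroups of order 3 are: {e, r^2, r^4}.
So G has 1 subgroup of order 3.

1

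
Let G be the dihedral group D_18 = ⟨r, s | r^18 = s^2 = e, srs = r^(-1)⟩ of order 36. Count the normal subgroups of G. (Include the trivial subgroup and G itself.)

9

G has 45 subgroups. Checking conjugation-invariance by order — order 1: 1/1 normal; order 2: 1/19 normal; order 3: 1/1 normal; order 4: 0/9 normal; order 6: 1/7 normal; order 9: 1/1 normal; order 12: 0/3 normal; order 18: 3/3 normal; order 36: 1/1 normal.
Total normal subgroups: 9.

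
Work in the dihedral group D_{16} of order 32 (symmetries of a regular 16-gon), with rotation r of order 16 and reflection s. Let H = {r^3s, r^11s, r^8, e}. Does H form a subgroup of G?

|H| = 4 divides |G| = 32, consistent with Lagrange.
H contains the identity, every element's inverse is in H, and H is closed under ·: it is a subgroup.

Yes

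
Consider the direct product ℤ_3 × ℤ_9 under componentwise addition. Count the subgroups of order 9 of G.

|G| = 27 and 9 | 27, so subgroups of order 9 are possible by Lagrange.
The subgroups of order 9 are: {(0,0), (0,1), (0,2), (0,3), (0,4), (0,5), (0,6), (0,7), (0,8)}; {(0,0), (0,3), (0,6), (1,0), (1,3), (1,6), (2,0), (2,3), (2,6)}; {(0,0), (0,3), (0,6), (1,1), (1,4), (1,7), (2,2), (2,5), (2,8)}; {(0,0), (0,3), (0,6), (1,2), (1,5), (1,8), (2,1), (2,4), (2,7)}.
So G has 4 subgroups of order 9.

4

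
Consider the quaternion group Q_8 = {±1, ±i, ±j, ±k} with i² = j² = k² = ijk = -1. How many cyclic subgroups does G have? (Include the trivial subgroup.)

Group the elements of G by the cyclic subgroup they generate; each cyclic subgroup of order d accounts for φ(d) elements.
Cyclic subgroups by order — order 1: 1; order 2: 1; order 4: 3.
Total: 5.

5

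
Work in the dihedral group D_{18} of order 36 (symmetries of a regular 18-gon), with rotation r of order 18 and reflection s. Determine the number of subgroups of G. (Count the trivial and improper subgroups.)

|G| = 36, so by Lagrange every subgroup order divides 36. Divisors: 1, 2, 3, 4, 6, 9, 12, 18, 36.
Subgroups by order — order 1: 1; order 2: 19; order 3: 1; order 4: 9; order 6: 7; order 9: 1; order 12: 3; order 18: 3; order 36: 1.
Total: 1 + 19 + 1 + 9 + 7 + 1 + 3 + 3 + 1 = 45.

45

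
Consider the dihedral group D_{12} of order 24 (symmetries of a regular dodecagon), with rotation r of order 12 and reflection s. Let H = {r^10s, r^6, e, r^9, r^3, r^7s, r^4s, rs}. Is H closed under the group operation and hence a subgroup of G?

|H| = 8 divides |G| = 24, consistent with Lagrange.
H contains the identity, every element's inverse is in H, and H is closed under ·: it is a subgroup.

Yes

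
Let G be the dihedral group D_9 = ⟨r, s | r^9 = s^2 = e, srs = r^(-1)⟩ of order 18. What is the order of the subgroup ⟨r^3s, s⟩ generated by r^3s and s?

6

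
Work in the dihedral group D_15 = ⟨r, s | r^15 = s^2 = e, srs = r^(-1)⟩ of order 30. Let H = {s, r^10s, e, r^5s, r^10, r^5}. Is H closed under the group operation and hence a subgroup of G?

|H| = 6 divides |G| = 30, consistent with Lagrange.
H contains the identity, every element's inverse is in H, and H is closed under ·: it is a subgroup.

Yes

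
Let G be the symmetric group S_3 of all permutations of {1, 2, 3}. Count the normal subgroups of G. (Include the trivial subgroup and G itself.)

G has 6 subgroups. Checking conjugation-invariance by order — order 1: 1/1 normal; order 2: 0/3 normal; order 3: 1/1 normal; order 6: 1/1 normal.
Total normal subgroups: 3.

3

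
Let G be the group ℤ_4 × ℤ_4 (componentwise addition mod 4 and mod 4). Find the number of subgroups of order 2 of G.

|G| = 16 and 2 | 16, so subgroups of order 2 are possible by Lagrange.
The subgroups of order 2 are: {(0,0), (0,2)}; {(0,0), (2,0)}; {(0,0), (2,2)}.
So G has 3 subgroups of order 2.

3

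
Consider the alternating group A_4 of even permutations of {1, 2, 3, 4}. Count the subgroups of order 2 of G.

3

|G| = 12 and 2 | 12, so subgroups of order 2 are possible by Lagrange.
The subgroups of order 2 are: {e, (1 2)(3 4)}; {e, (1 3)(2 4)}; {e, (1 4)(2 3)}.
So G has 3 subgroups of order 2.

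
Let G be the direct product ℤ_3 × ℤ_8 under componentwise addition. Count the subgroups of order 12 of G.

|G| = 24 and 12 | 24, so subgroups of order 12 are possible by Lagrange.
The subgroups of order 12 are: {(0,0), (0,2), (0,4), (0,6), (1,0), (1,2), (1,4), (1,6), (2,0), (2,2), (2,4), (2,6)}.
So G has 1 subgroup of order 12.

1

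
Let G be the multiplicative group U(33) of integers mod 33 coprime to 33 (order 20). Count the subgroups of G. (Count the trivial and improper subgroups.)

10

|G| = 20, so by Lagrange every subgroup order divides 20. Divisors: 1, 2, 4, 5, 10, 20.
Subgroups by order — order 1: 1; order 2: 3; order 4: 1; order 5: 1; order 10: 3; order 20: 1.
Total: 1 + 3 + 1 + 1 + 3 + 1 = 10.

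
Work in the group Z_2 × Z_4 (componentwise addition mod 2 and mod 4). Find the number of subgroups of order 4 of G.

3

|G| = 8 and 4 | 8, so subgroups of order 4 are possible by Lagrange.
The subgroups of order 4 are: {(0,0), (0,1), (0,2), (0,3)}; {(0,0), (0,2), (1,0), (1,2)}; {(0,0), (0,2), (1,1), (1,3)}.
So G has 3 subgroups of order 4.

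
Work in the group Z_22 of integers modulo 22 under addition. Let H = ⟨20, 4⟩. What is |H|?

|⟨20⟩| = 11 and |⟨4⟩| = 11, so |H| is a multiple of lcm(11, 11) = 11 and divides |G| = 22.
Closing under the operation: H = {0, 2, 4, 6, 8, 10, 12, 14, 16, 18, 20}, so |H| = 11.

11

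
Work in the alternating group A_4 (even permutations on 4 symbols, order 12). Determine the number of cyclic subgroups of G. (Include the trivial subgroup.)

8

Each element a generates a cyclic subgroup ⟨a⟩; distinct elements may generate the same one (a cyclic group of order d has φ(d) generators).
Cyclic subgroups by order — order 1: 1; order 2: 3; order 3: 4.
Total: 8.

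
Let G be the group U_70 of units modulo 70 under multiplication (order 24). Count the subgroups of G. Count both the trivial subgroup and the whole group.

|G| = 24, so by Lagrange every subgroup order divides 24. Divisors: 1, 2, 3, 4, 6, 8, 12, 24.
Subgroups by order — order 1: 1; order 2: 3; order 3: 1; order 4: 3; order 6: 3; order 8: 1; order 12: 3; order 24: 1.
Total: 1 + 3 + 1 + 3 + 3 + 1 + 3 + 1 = 16.

16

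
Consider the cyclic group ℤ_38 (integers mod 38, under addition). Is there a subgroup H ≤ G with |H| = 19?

Yes

19 | 38. A subgroup of order 19 is {0, 2, 4, 6, 8, 10, 12, 14, 16, 18, 20, 22, 24, 26, 28, 30, 32, 34, 36}.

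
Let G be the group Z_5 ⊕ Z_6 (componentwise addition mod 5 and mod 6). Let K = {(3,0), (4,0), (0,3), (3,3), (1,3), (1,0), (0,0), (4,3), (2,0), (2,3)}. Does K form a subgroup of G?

|K| = 10 divides |G| = 30, consistent with Lagrange.
K contains the identity, every element's inverse is in K, and K is closed under +: it is a subgroup.
In fact K = ⟨(4,3)⟩.

Yes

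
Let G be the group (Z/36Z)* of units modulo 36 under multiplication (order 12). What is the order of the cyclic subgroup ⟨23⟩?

Compute successive powers of 23 mod 36: 23, 25, 35, 13, 11, 1; 23^6 ≡ 1 (mod 36).
So |⟨23⟩| = 6.

6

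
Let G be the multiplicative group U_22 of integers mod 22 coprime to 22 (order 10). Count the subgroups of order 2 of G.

|G| = 10 and 2 | 10, so subgroups of order 2 are possible by Lagrange.
The subgroups of order 2 are: {1, 21}.
So G has 1 subgroup of order 2.

1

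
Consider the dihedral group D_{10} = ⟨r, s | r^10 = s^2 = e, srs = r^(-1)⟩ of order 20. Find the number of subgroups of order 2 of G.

|G| = 20 and 2 | 20, so subgroups of order 2 are possible by Lagrange.
The subgroups of order 2 are: {e, r^2s}; {e, r^3s}; {e, r^4s}; {e, r^5}; … (11 in all).
So G has 11 subgroups of order 2.

11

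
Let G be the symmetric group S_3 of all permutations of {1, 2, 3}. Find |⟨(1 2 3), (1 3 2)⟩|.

|⟨(1 2 3)⟩| = 3 and |⟨(1 3 2)⟩| = 3, so |H| is a multiple of lcm(3, 3) = 3 and divides |G| = 6.
Closing under the operation: H = {e, (1 2 3), (1 3 2)}, so |H| = 3.

3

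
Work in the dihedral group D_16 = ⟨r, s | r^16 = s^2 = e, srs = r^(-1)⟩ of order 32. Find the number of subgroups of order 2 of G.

17

|G| = 32 and 2 | 32, so subgroups of order 2 are possible by Lagrange.
The subgroups of order 2 are: {e, r^10s}; {e, r^11s}; {e, r^12s}; {e, r^13s}; … (17 in all).
So G has 17 subgroups of order 2.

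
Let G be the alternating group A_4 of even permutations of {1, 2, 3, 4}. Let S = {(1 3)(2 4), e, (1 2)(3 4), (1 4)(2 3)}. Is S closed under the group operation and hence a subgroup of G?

Yes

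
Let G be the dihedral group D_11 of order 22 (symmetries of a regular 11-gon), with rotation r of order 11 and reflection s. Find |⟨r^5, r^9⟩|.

11

|⟨r^5⟩| = 11 and |⟨r^9⟩| = 11, so |H| is a multiple of lcm(11, 11) = 11 and divides |G| = 22.
Closing under the operation: H = {e, r, r^2, r^3, r^4, r^5, r^6, r^7, r^8, r^9, r^10}, so |H| = 11.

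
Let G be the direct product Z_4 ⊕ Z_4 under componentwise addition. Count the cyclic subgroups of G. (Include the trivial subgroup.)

10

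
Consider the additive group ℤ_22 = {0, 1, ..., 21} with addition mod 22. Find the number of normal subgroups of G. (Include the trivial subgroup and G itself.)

G is abelian, so every subgroup is normal.
G has 4 subgroups in total, hence 4 normal subgroups.

4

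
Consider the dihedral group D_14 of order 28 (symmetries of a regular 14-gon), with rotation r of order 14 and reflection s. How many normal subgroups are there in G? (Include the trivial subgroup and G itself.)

7

G has 28 subgroups. Checking conjugation-invariance by order — order 1: 1/1 normal; order 2: 1/15 normal; order 4: 0/7 normal; order 7: 1/1 normal; order 14: 3/3 normal; order 28: 1/1 normal.
Total normal subgroups: 7.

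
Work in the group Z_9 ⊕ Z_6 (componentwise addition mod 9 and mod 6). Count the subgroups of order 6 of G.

|G| = 54 and 6 | 54, so subgroups of order 6 are possible by Lagrange.
The subgroups of order 6 are: {(0,0), (0,1), (0,2), (0,3), (0,4), (0,5)}; {(0,0), (0,3), (3,0), (3,3), (6,0), (6,3)}; {(0,0), (0,3), (3,1), (3,4), (6,2), (6,5)}; {(0,0), (0,3), (3,2), (3,5), (6,1), (6,4)}.
So G has 4 subgroups of order 6.

4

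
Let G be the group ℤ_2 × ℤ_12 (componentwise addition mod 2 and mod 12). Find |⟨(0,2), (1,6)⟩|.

|⟨(0,2)⟩| = 6 and |⟨(1,6)⟩| = 2, so |H| is a multiple of lcm(6, 2) = 6 and divides |G| = 24.
Closing under the operation: H = {(0,0), (0,2), (0,4), (0,6), (0,8), (0,10), (1,0), (1,2), (1,4), (1,6), (1,8), (1,10)}, so |H| = 12.

12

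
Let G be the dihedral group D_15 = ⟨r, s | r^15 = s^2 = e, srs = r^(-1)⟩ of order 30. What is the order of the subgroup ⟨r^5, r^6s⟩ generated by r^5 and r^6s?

6

|⟨r^5⟩| = 3 and |⟨r^6s⟩| = 2, so |H| is a multiple of lcm(3, 2) = 6 and divides |G| = 30.
Closing under the operation: H = {e, r^5, r^10, rs, r^6s, r^11s}, so |H| = 6.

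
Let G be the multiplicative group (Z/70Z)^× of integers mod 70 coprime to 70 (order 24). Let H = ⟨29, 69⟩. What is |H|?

|⟨29⟩| = 2 and |⟨69⟩| = 2, so |H| is a multiple of lcm(2, 2) = 2 and divides |G| = 24.
Closing under the operation: H = {1, 29, 41, 69}, so |H| = 4.

4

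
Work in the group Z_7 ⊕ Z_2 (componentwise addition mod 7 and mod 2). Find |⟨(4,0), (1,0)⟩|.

7

|⟨(4,0)⟩| = 7 and |⟨(1,0)⟩| = 7, so |H| is a multiple of lcm(7, 7) = 7 and divides |G| = 14.
Closing under the operation: H = {(0,0), (1,0), (2,0), (3,0), (4,0), (5,0), (6,0)}, so |H| = 7.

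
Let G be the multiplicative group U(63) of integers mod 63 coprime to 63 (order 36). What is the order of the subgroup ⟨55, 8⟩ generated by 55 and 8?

4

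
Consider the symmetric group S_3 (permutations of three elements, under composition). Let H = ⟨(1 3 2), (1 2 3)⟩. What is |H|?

3

|⟨(1 3 2)⟩| = 3 and |⟨(1 2 3)⟩| = 3, so |H| is a multiple of lcm(3, 3) = 3 and divides |G| = 6.
Closing under the operation: H = {e, (1 2 3), (1 3 2)}, so |H| = 3.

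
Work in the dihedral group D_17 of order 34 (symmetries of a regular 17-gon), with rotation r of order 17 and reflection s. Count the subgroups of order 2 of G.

|G| = 34 and 2 | 34, so subgroups of order 2 are possible by Lagrange.
The subgroups of order 2 are: {e, r^10s}; {e, r^11s}; {e, r^12s}; {e, r^13s}; … (17 in all).
So G has 17 subgroups of order 2.

17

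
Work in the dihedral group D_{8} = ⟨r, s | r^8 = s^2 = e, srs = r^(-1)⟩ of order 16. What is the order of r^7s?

Computing powers of r^7s: the smallest k with (r^7s)^k = e is k = 2.

2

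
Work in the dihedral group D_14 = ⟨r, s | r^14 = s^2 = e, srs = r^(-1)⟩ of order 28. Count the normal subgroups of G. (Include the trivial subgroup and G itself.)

7

G has 28 subgroups. Checking conjugation-invariance by order — order 1: 1/1 normal; order 2: 1/15 normal; order 4: 0/7 normal; order 7: 1/1 normal; order 14: 3/3 normal; order 28: 1/1 normal.
Total normal subgroups: 7.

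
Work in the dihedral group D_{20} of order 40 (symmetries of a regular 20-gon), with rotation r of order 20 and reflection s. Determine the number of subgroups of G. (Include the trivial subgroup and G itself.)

|G| = 40, so by Lagrange every subgroup order divides 40. Divisors: 1, 2, 4, 5, 8, 10, 20, 40.
Subgroups by order — order 1: 1; order 2: 21; order 4: 11; order 5: 1; order 8: 5; order 10: 5; order 20: 3; order 40: 1.
Total: 1 + 21 + 11 + 1 + 5 + 5 + 3 + 1 = 48.

48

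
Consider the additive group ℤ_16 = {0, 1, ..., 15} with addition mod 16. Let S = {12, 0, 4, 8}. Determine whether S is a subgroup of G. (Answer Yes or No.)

|S| = 4 divides |G| = 16, consistent with Lagrange.
S contains the identity, every element's inverse is in S, and S is closed under +: it is a subgroup.
In fact S = ⟨4⟩.

Yes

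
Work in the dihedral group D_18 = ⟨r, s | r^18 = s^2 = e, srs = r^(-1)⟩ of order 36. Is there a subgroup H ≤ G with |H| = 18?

18 | 36. A subgroup of order 18 is {e, r, r^2, r^3, r^4, r^5, r^6, r^7, r^8, r^9, r^10, r^11, r^12, r^13, r^14, r^15, r^16, r^17}.

Yes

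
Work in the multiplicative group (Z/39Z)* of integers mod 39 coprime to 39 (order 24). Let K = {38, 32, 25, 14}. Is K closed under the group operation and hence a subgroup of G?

No

The identity 1 ∉ K, so K is not a subgroup.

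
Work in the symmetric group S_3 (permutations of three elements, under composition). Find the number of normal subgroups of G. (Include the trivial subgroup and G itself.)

G has 6 subgroups. Checking conjugation-invariance by order — order 1: 1/1 normal; order 2: 0/3 normal; order 3: 1/1 normal; order 6: 1/1 normal.
Total normal subgroups: 3.

3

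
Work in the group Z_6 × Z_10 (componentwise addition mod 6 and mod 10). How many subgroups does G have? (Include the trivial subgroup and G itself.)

|G| = 60, so by Lagrange every subgroup order divides 60. Divisors: 1, 2, 3, 4, 5, 6, 10, 12, 15, 20, 30, 60.
Subgroups by order — order 1: 1; order 2: 3; order 3: 1; order 4: 1; order 5: 1; order 6: 3; order 10: 3; order 12: 1; order 15: 1; order 20: 1; order 30: 3; order 60: 1.
Total: 1 + 3 + 1 + 1 + 1 + 3 + 3 + 1 + 1 + 1 + 3 + 1 = 20.

20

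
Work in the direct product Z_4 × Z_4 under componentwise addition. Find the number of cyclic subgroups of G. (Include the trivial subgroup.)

10

Each element a generates a cyclic subgroup ⟨a⟩; distinct elements may generate the same one (a cyclic group of order d has φ(d) generators).
Cyclic subgroups by order — order 1: 1; order 2: 3; order 4: 6.
Total: 10.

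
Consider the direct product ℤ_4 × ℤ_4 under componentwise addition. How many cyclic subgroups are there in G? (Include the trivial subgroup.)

10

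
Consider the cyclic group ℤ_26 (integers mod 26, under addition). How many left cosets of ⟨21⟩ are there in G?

|⟨21⟩| = 26 and |G| = 26.
By Lagrange, [G : H] = |G|/|H| = 26/26 = 1.

1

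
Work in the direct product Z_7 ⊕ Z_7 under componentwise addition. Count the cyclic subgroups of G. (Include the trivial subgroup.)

9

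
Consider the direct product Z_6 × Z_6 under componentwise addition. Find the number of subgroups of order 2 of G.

3

|G| = 36 and 2 | 36, so subgroups of order 2 are possible by Lagrange.
The subgroups of order 2 are: {(0,0), (0,3)}; {(0,0), (3,0)}; {(0,0), (3,3)}.
So G has 3 subgroups of order 2.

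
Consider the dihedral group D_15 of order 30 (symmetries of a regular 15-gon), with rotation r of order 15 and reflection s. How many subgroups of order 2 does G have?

|G| = 30 and 2 | 30, so subgroups of order 2 are possible by Lagrange.
The subgroups of order 2 are: {e, r^10s}; {e, r^11s}; {e, r^12s}; {e, r^13s}; … (15 in all).
So G has 15 subgroups of order 2.

15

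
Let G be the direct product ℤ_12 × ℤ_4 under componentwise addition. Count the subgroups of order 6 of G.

|G| = 48 and 6 | 48, so subgroups of order 6 are possible by Lagrange.
The subgroups of order 6 are: {(0,0), (0,2), (4,0), (4,2), (8,0), (8,2)}; {(0,0), (2,0), (4,0), (6,0), (8,0), (10,0)}; {(0,0), (2,2), (4,0), (6,2), (8,0), (10,2)}.
So G has 3 subgroups of order 6.

3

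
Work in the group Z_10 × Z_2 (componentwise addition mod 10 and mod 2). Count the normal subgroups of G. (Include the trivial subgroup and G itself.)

G is abelian, so every subgroup is normal.
G has 10 subgroups in total, hence 10 normal subgroups.

10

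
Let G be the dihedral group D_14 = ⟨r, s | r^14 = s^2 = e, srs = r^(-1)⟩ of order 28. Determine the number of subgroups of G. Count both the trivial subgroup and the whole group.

28

|G| = 28, so by Lagrange every subgroup order divides 28. Divisors: 1, 2, 4, 7, 14, 28.
Subgroups by order — order 1: 1; order 2: 15; order 4: 7; order 7: 1; order 14: 3; order 28: 1.
Total: 1 + 15 + 7 + 1 + 3 + 1 = 28.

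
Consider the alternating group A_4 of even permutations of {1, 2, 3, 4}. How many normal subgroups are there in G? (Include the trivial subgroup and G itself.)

3

G has 10 subgroups. Checking conjugation-invariance by order — order 1: 1/1 normal; order 2: 0/3 normal; order 3: 0/4 normal; order 4: 1/1 normal; order 12: 1/1 normal.
Total normal subgroups: 3.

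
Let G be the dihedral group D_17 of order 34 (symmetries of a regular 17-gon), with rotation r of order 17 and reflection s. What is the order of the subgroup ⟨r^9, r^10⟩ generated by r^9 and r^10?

17

|⟨r^9⟩| = 17 and |⟨r^10⟩| = 17, so |H| is a multiple of lcm(17, 17) = 17 and divides |G| = 34.
Closing under the operation: H = {e, r, r^2, r^3, r^4, r^5, r^6, r^7, r^8, r^9, r^10, r^11, r^12, r^13, r^14, r^15, r^16}, so |H| = 17.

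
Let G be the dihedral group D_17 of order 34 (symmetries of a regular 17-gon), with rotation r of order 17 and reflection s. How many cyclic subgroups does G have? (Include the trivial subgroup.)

A cyclic subgroup of order d is generated by each of its φ(d) elements of order d, so the cyclic subgroups of order d number (#elements of order d)/φ(d).
Cyclic subgroups by order — order 1: 1; order 2: 17; order 17: 1.
Total: 19.

19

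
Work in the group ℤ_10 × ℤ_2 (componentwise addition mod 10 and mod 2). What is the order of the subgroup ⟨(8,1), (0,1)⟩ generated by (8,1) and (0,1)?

10

|⟨(8,1)⟩| = 10 and |⟨(0,1)⟩| = 2, so |H| is a multiple of lcm(10, 2) = 10 and divides |G| = 20.
Closing under the operation: H = {(0,0), (0,1), (2,0), (2,1), (4,0), (4,1), (6,0), (6,1), (8,0), (8,1)}, so |H| = 10.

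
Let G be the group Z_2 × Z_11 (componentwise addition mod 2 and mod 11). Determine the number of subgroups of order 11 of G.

|G| = 22 and 11 | 22, so subgroups of order 11 are possible by Lagrange.
The subgroups of order 11 are: {(0,0), (0,1), (0,2), (0,3), (0,4), (0,5), (0,6), (0,7), (0,8), (0,9), (0,10)}.
So G has 1 subgroup of order 11.

1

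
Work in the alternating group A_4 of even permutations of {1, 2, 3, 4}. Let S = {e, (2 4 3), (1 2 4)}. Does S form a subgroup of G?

No

(2 4 3) ∈ S but its inverse (2 3 4) ∉ S, so S is not a subgroup.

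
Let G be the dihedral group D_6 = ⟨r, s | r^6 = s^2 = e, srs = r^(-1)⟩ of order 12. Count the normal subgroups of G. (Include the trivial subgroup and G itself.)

G has 16 subgroups. Checking conjugation-invariance by order — order 1: 1/1 normal; order 2: 1/7 normal; order 3: 1/1 normal; order 4: 0/3 normal; order 6: 3/3 normal; order 12: 1/1 normal.
Total normal subgroups: 7.

7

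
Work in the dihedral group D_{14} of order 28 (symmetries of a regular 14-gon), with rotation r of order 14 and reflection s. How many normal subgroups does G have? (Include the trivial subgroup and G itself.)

7

G has 28 subgroups. Checking conjugation-invariance by order — order 1: 1/1 normal; order 2: 1/15 normal; order 4: 0/7 normal; order 7: 1/1 normal; order 14: 3/3 normal; order 28: 1/1 normal.
Total normal subgroups: 7.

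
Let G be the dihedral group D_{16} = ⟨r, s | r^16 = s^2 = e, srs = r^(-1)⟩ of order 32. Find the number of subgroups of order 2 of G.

17

|G| = 32 and 2 | 32, so subgroups of order 2 are possible by Lagrange.
The subgroups of order 2 are: {e, r^10s}; {e, r^11s}; {e, r^12s}; {e, r^13s}; … (17 in all).
So G has 17 subgroups of order 2.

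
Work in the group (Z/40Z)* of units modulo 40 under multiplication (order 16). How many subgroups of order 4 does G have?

|G| = 16 and 4 | 16, so subgroups of order 4 are possible by Lagrange.
The subgroups of order 4 are: {1, 9, 11, 19}; {1, 11, 21, 31}; {1, 11, 29, 39}; {1, 9, 13, 37}; … (11 in all).
So G has 11 subgroups of order 4.

11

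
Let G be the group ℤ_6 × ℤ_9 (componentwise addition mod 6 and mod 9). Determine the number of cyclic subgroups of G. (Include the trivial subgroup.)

16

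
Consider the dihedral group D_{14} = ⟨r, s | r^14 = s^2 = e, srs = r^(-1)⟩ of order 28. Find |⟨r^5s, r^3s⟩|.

14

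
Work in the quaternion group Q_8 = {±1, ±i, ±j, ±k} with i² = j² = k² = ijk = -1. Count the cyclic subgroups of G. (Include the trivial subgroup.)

Group the elements of G by the cyclic subgroup they generate; each cyclic subgroup of order d accounts for φ(d) elements.
Cyclic subgroups by order — order 1: 1; order 2: 1; order 4: 3.
Total: 5.

5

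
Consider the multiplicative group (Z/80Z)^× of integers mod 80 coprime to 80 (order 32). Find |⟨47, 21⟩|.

16

|⟨47⟩| = 4 and |⟨21⟩| = 4, so |H| is a multiple of lcm(4, 4) = 4 and divides |G| = 32.
Closing under the operation: H = {1, 3, 7, 9, 21, 23, 27, 29, 41, 43, 47, 49, 61, 63, 67, 69}, so |H| = 16.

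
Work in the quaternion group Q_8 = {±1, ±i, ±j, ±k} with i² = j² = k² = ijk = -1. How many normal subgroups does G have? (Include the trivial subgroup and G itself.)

6

G has 6 subgroups. Checking conjugation-invariance by order — order 1: 1/1 normal; order 2: 1/1 normal; order 4: 3/3 normal; order 8: 1/1 normal.
Total normal subgroups: 6.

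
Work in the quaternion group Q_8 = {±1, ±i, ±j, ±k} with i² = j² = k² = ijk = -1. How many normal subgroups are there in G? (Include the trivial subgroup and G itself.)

G has 6 subgroups. Checking conjugation-invariance by order — order 1: 1/1 normal; order 2: 1/1 normal; order 4: 3/3 normal; order 8: 1/1 normal.
Total normal subgroups: 6.

6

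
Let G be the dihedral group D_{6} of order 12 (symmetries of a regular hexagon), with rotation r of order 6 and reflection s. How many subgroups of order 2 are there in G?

7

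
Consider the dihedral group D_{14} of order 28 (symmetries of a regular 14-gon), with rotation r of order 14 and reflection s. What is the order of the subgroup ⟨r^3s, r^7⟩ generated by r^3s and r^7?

|⟨r^3s⟩| = 2 and |⟨r^7⟩| = 2, so |H| is a multiple of lcm(2, 2) = 2 and divides |G| = 28.
Closing under the operation: H = {e, r^7, r^3s, r^10s}, so |H| = 4.

4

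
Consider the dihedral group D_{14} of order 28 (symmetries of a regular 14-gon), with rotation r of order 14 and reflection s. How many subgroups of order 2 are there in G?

15

|G| = 28 and 2 | 28, so subgroups of order 2 are possible by Lagrange.
The subgroups of order 2 are: {e, r^10s}; {e, r^11s}; {e, r^12s}; {e, r^13s}; … (15 in all).
So G has 15 subgroups of order 2.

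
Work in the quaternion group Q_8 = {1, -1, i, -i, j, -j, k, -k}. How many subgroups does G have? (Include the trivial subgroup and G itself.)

6

|G| = 8, so by Lagrange every subgroup order divides 8. Divisors: 1, 2, 4, 8.
Subgroups by order — order 1: 1; order 2: 1; order 4: 3; order 8: 1.
Total: 1 + 1 + 3 + 1 = 6.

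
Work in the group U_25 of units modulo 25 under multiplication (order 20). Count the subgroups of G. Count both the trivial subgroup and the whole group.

6

|G| = 20, so by Lagrange every subgroup order divides 20. Divisors: 1, 2, 4, 5, 10, 20.
Subgroups by order — order 1: 1; order 2: 1; order 4: 1; order 5: 1; order 10: 1; order 20: 1.
Total: 1 + 1 + 1 + 1 + 1 + 1 = 6.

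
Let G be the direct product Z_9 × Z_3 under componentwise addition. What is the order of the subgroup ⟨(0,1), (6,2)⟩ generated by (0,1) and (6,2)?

|⟨(0,1)⟩| = 3 and |⟨(6,2)⟩| = 3, so |H| is a multiple of lcm(3, 3) = 3 and divides |G| = 27.
Closing under the operation: H = {(0,0), (0,1), (0,2), (3,0), (3,1), (3,2), (6,0), (6,1), (6,2)}, so |H| = 9.

9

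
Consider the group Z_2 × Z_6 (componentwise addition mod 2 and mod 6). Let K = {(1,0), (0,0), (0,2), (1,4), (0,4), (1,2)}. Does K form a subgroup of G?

Yes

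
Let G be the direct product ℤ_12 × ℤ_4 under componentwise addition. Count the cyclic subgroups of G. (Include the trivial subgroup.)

A cyclic subgroup of order d is generated by each of its φ(d) elements of order d, so the cyclic subgroups of order d number (#elements of order d)/φ(d).
Cyclic subgroups by order — order 1: 1; order 2: 3; order 3: 1; order 4: 6; order 6: 3; order 12: 6.
Total: 20.

20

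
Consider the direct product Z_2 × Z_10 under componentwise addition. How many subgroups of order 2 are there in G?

3

|G| = 20 and 2 | 20, so subgroups of order 2 are possible by Lagrange.
The subgroups of order 2 are: {(0,0), (0,5)}; {(0,0), (1,0)}; {(0,0), (1,5)}.
So G has 3 subgroups of order 2.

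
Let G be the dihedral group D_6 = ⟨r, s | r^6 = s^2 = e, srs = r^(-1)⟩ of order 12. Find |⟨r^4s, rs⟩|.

4

|⟨r^4s⟩| = 2 and |⟨rs⟩| = 2, so |H| is a multiple of lcm(2, 2) = 2 and divides |G| = 12.
Closing under the operation: H = {e, r^3, rs, r^4s}, so |H| = 4.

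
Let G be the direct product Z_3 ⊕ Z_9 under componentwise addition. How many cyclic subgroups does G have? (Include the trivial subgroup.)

A cyclic subgroup of order d is generated by each of its φ(d) elements of order d, so the cyclic subgroups of order d number (#elements of order d)/φ(d).
Cyclic subgroups by order — order 1: 1; order 3: 4; order 9: 3.
Total: 8.

8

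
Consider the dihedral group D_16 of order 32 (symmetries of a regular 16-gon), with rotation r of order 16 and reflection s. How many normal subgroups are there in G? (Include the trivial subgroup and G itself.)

G has 36 subgroups. Checking conjugation-invariance by order — order 1: 1/1 normal; order 2: 1/17 normal; order 4: 1/9 normal; order 8: 1/5 normal; order 16: 3/3 normal; order 32: 1/1 normal.
Total normal subgroups: 8.

8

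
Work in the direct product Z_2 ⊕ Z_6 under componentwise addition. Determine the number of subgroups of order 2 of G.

3

|G| = 12 and 2 | 12, so subgroups of order 2 are possible by Lagrange.
The subgroups of order 2 are: {(0,0), (0,3)}; {(0,0), (1,0)}; {(0,0), (1,3)}.
So G has 3 subgroups of order 2.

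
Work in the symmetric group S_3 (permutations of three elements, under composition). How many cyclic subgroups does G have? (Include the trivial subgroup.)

Each element a generates a cyclic subgroup ⟨a⟩; distinct elements may generate the same one (a cyclic group of order d has φ(d) generators).
Cyclic subgroups by order — order 1: 1; order 2: 3; order 3: 1.
Total: 5.

5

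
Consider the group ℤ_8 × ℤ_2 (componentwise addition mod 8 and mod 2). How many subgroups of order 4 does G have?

3

|G| = 16 and 4 | 16, so subgroups of order 4 are possible by Lagrange.
The subgroups of order 4 are: {(0,0), (0,1), (4,0), (4,1)}; {(0,0), (2,0), (4,0), (6,0)}; {(0,0), (2,1), (4,0), (6,1)}.
So G has 3 subgroups of order 4.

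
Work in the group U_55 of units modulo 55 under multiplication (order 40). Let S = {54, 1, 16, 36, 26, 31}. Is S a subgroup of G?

No

|S| = 6 does not divide |G| = 40, so by Lagrange S is not a subgroup.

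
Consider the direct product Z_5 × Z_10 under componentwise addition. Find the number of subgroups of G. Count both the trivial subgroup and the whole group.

|G| = 50, so by Lagrange every subgroup order divides 50. Divisors: 1, 2, 5, 10, 25, 50.
Subgroups by order — order 1: 1; order 2: 1; order 5: 6; order 10: 6; order 25: 1; order 50: 1.
Total: 1 + 1 + 6 + 6 + 1 + 1 = 16.

16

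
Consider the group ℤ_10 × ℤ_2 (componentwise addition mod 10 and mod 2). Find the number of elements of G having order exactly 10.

12

An element (a,b) has order lcm(ord(a), ord(b)); count pairs with lcm equal to 10.
Enumerating gives 12 such elements.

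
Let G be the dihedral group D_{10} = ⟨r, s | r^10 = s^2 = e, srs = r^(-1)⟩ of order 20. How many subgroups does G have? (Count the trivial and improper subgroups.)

22

|G| = 20, so by Lagrange every subgroup order divides 20. Divisors: 1, 2, 4, 5, 10, 20.
Subgroups by order — order 1: 1; order 2: 11; order 4: 5; order 5: 1; order 10: 3; order 20: 1.
Total: 1 + 11 + 5 + 1 + 3 + 1 = 22.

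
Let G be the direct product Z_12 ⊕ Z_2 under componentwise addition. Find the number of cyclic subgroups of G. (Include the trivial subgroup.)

12

Each element a generates a cyclic subgroup ⟨a⟩; distinct elements may generate the same one (a cyclic group of order d has φ(d) generators).
Cyclic subgroups by order — order 1: 1; order 2: 3; order 3: 1; order 4: 2; order 6: 3; order 12: 2.
Total: 12.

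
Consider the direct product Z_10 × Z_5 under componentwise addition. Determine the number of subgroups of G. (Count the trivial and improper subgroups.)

16

|G| = 50, so by Lagrange every subgroup order divides 50. Divisors: 1, 2, 5, 10, 25, 50.
Subgroups by order — order 1: 1; order 2: 1; order 5: 6; order 10: 6; order 25: 1; order 50: 1.
Total: 1 + 1 + 6 + 6 + 1 + 1 = 16.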